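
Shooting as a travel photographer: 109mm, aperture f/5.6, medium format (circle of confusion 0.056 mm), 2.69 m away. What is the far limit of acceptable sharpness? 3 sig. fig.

2.89 m

Hyperfocal distance H = f²/(N·c) + f = 109²/(5.6 × 0.056) + 109 = 11881/0.3136 + 109 ≈ 37994.8 mm ≈ 37.99 m.
Far limit Df = s·(H − f)/(H − s) = 2690 × (37994.8 − 109) / (37994.8 − 2690) = 2690 × 37885.8 / 35304.8 ≈ 2886.7 mm ≈ 2.89 m.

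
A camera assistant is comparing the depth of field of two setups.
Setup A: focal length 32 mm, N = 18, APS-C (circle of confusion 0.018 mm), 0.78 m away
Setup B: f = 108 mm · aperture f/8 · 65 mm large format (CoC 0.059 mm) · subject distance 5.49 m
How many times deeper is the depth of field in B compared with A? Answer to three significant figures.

6.42

Setup A: H = 32²/(18×0.018) + 32 ≈ 3192.5 mm; DoF = Df − Dn = 1021.84 − 630.73 ≈ 391.11 mm.
Setup B: H = 108²/(8×0.059) + 108 ≈ 24819.9 mm; DoF = Df − Dn = 7018.6 − 4508.2 ≈ 2510.4 mm.
Ratio = 2510.4 / 391.11 ≈ 6.42.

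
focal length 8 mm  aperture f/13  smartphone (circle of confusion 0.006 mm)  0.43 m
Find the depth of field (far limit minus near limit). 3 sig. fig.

Hyperfocal distance H = f²/(N·c) + f = 8²/(13 × 0.006) + 8 = 64/0.078 + 8 ≈ 828.5 mm ≈ 0.829 m.
Near limit Dn = s·(H − f)/(H + s − 2f) = 430 × (828.5 − 8) / (828.5 + 430 − 2 × 8) = 430 × 820.5 / 1242.5 ≈ 283.96 mm.
Far limit Df = s·(H − f)/(H − s) = 430 × (828.5 − 8) / (828.5 − 430) = 430 × 820.5 / 398.5 ≈ 885.34 mm.
Depth of field = Df − Dn = 885.34 − 283.96 ≈ 601.38 mm ≈ 0.601 m.

0.601 m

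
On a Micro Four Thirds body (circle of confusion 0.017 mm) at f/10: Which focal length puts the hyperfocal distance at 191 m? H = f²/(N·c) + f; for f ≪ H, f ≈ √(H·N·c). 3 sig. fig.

From H = f²/(N·c) + f, with f ≪ H: f ≈ √(H·N·c) = √(191000 × 10 × 0.017) = √32470 ≈ 180.2 mm.
The +f correction barely moves this — solving exactly, f² + N·c·f − N·c·H = 0 ⇒ f = (−N·c + √((N·c)² + 4·N·c·H))/2 = (−0.17 + √129880)/2 ≈ 180.11 mm, so f ≈ 180 mm.

180 mm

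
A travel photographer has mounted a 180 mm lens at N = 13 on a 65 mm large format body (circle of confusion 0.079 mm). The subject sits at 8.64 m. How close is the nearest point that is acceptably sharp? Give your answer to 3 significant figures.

6.81 m

Hyperfocal distance H = f²/(N·c) + f = 180²/(13 × 0.079) + 180 = 32400/1.027 + 180 ≈ 31728.2 mm ≈ 31.73 m.
Near limit Dn = s·(H − f)/(H + s − 2f) = 8640 × (31728.2 − 180) / (31728.2 + 8640 − 2 × 180) = 8640 × 31548.2 / 40008.2 ≈ 6813.0 mm ≈ 6.81 m.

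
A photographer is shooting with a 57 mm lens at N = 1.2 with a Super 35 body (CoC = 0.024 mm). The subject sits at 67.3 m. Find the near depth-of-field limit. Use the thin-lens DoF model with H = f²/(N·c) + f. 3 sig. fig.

42.2 m

Hyperfocal distance H = f²/(N·c) + f = 57²/(1.2 × 0.024) + 57 = 3249/0.0288 + 57 ≈ 112869.5 mm ≈ 112.9 m.
Near limit Dn = s·(H − f)/(H + s − 2f) = 67300 × (112869.5 − 57) / (112869.5 + 67300 − 2 × 57) = 67300 × 112812.5 / 180055.5 ≈ 42166 mm ≈ 42.2 m.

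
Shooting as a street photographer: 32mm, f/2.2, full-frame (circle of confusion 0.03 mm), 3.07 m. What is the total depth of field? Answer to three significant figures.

1.25 m

Hyperfocal distance H = f²/(N·c) + f = 32²/(2.2 × 0.03) + 32 = 1024/0.066 + 32 ≈ 15547.2 mm ≈ 15.55 m.
Near limit Dn = s·(H − f)/(H + s − 2f) = 3070 × (15547.2 − 32) / (15547.2 + 3070 − 2 × 32) = 3070 × 15515.2 / 18553.2 ≈ 2567.3 mm.
Far limit Df = s·(H − f)/(H − s) = 3070 × (15547.2 − 32) / (15547.2 − 3070) = 3070 × 15515.2 / 12477.2 ≈ 3817.5 mm.
Depth of field = Df − Dn = 3817.5 − 2567.3 ≈ 1250.2 mm ≈ 1.25 m.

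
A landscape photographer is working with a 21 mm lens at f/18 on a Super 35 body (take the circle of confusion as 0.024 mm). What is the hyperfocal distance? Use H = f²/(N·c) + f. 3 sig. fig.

1.04 m

Hyperfocal distance H = f²/(N·c) + f = 21²/(18 × 0.024) + 21 = 441/0.432 + 21 ≈ 1041.8 mm ≈ 1.04 m.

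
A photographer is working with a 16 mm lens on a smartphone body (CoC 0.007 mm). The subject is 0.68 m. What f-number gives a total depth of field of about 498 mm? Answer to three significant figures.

f/18

Write h = H − f = f²/(N·c). The thin-lens limits are Dn = s·h/(h + (s−f)) and Df = s·h/(h − (s−f)), so DoF = Df − Dn = 2·s·(s−f)·h / (h² − (s−f)²).
That is a quadratic in h: DoF·h² − 2·s·(s−f)·h − DoF·(s−f)² = 0 ⇒ h = (s−f)·(s + √(s² + DoF²)) / DoF = 664 × (680 + √(680² + 498²)) / 498 = 664 × (680 + 842.855) / 498 ≈ 2030.5 mm.
Then N = f²/(c·h) = 16² / (0.007 × 2030.5) = 256 / 14.213 ≈ 18.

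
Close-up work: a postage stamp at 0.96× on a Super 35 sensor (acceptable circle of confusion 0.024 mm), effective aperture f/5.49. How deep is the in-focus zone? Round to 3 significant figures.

0.286 mm

At magnification m, DoF ≈ 2·N_eff·c/m² = 2 × 5.49 × 0.024 / 0.96² = 0.2635 / 0.9216 ≈ 0.286 mm.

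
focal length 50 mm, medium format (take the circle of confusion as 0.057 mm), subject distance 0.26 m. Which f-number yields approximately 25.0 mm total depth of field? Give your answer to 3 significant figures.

Write h = H − f = f²/(N·c). The thin-lens limits are Dn = s·h/(h + (s−f)) and Df = s·h/(h − (s−f)), so DoF = Df − Dn = 2·s·(s−f)·h / (h² − (s−f)²).
That is a quadratic in h: DoF·h² − 2·s·(s−f)·h − DoF·(s−f)² = 0 ⇒ h = (s−f)·(s + √(s² + DoF²)) / DoF = 210 × (260 + √(260² + 25²)) / 25 = 210 × (260 + 261.199) / 25 ≈ 4378.1 mm.
Then N = f²/(c·h) = 50² / (0.057 × 4378.1) = 2500 / 249.55 ≈ 10.

f/10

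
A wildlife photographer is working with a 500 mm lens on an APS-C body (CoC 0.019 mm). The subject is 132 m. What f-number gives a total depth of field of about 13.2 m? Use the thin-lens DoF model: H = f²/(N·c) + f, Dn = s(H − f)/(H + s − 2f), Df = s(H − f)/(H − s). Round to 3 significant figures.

f/4.99

Write h = H − f = f²/(N·c). The thin-lens limits are Dn = s·h/(h + (s−f)) and Df = s·h/(h − (s−f)), so DoF = Df − Dn = 2·s·(s−f)·h / (h² − (s−f)²).
That is a quadratic in h: DoF·h² − 2·s·(s−f)·h − DoF·(s−f)² = 0 ⇒ h = (s−f)·(s + √(s² + DoF²)) / DoF = 131500 × (132000 + √(132000² + 13200²)) / 13200 = 131500 × (132000 + 132658) / 13200 ≈ 2636559 mm.
Then N = f²/(c·h) = 500² / (0.019 × 2636559) = 250000 / 50095 ≈ 4.99.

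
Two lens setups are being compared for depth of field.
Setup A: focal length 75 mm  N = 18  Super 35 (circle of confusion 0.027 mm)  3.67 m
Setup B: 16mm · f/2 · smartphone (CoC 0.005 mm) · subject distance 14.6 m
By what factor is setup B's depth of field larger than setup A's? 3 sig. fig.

9.76

Setup A: H = 75²/(18×0.027) + 75 ≈ 11649.1 mm; DoF = Df − Dn = 5323.5 − 2800.2 ≈ 2523.3 mm.
Setup B: H = 16²/(2×0.005) + 16 ≈ 25616.0 mm; DoF = Df − Dn = 33929 − 9301 ≈ 24628 mm.
Ratio = 24628 / 2523.3 ≈ 9.76.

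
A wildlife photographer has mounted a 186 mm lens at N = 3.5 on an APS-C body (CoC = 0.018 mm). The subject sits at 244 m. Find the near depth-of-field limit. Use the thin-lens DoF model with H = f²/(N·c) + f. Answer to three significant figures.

169 m

Hyperfocal distance H = f²/(N·c) + f = 186²/(3.5 × 0.018) + 186 = 34596/0.063 + 186 ≈ 549328.9 mm ≈ 549.3 m.
Near limit Dn = s·(H − f)/(H + s − 2f) = 244000 × (549328.9 − 186) / (549328.9 + 244000 − 2 × 186) = 244000 × 549142.9 / 792956.9 ≈ 168976 mm ≈ 169 m.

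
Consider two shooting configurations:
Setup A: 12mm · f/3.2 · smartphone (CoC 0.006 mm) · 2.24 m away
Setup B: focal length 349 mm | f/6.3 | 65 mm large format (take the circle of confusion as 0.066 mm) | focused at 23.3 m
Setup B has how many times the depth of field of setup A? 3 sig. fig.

Setup A: H = 12²/(3.2×0.006) + 12 ≈ 7512.0 mm; DoF = Df − Dn = 3186.6 − 1727.0 ≈ 1459.6 mm.
Setup B: H = 349²/(6.3×0.066) + 349 ≈ 293280.7 mm; DoF = Df − Dn = 25280.7 − 21607.1 ≈ 3673.6 mm.
Ratio = 3673.6 / 1459.6 ≈ 2.52.

2.52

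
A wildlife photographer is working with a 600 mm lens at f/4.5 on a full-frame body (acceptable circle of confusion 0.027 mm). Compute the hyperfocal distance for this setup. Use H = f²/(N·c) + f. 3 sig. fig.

Hyperfocal distance H = f²/(N·c) + f = 600²/(4.5 × 0.027) + 600 = 360000/0.1215 + 600 ≈ 2963563.0 mm ≈ 2960 m.

2960 m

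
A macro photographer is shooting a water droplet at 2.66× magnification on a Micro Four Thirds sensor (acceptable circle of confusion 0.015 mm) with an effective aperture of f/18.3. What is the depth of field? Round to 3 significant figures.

At magnification m, DoF ≈ 2·N_eff·c/m² = 2 × 18.3 × 0.015 / 2.66² = 0.549 / 7.076 ≈ 0.0776 mm.

0.0776 mm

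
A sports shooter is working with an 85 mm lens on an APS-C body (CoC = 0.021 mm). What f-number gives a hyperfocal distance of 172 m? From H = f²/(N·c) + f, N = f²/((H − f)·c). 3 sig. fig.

f/2.00

Rearrange H = f²/(N·c) + f for N: N = f² / ((H − f)·c).
N = 85² / ((172000 − 85) × 0.021) = 7225 / 3610 ≈ 2.00.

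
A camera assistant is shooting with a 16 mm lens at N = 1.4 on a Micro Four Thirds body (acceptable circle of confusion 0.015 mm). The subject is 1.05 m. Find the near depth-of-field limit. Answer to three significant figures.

0.968 m

Hyperfocal distance H = f²/(N·c) + f = 16²/(1.4 × 0.015) + 16 = 256/0.021 + 16 ≈ 12206.5 mm ≈ 12.21 m.
Near limit Dn = s·(H − f)/(H + s − 2f) = 1050 × (12206.5 − 16) / (12206.5 + 1050 − 2 × 16) = 1050 × 12190.5 / 13224.5 ≈ 967.90 mm ≈ 0.968 m.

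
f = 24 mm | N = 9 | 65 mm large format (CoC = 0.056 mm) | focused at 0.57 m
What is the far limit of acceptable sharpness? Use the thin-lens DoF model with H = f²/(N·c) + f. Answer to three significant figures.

Hyperfocal distance H = f²/(N·c) + f = 24²/(9 × 0.056) + 24 = 576/0.504 + 24 ≈ 1166.9 mm ≈ 1.167 m.
Far limit Df = s·(H − f)/(H − s) = 570 × (1166.9 − 24) / (1166.9 − 570) = 570 × 1142.9 / 596.9 ≈ 1091.4 mm ≈ 1.09 m.

1.09 m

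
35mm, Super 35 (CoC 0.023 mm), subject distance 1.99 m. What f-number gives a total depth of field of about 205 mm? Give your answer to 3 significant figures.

Write h = H − f = f²/(N·c). The thin-lens limits are Dn = s·h/(h + (s−f)) and Df = s·h/(h − (s−f)), so DoF = Df − Dn = 2·s·(s−f)·h / (h² − (s−f)²).
That is a quadratic in h: DoF·h² − 2·s·(s−f)·h − DoF·(s−f)² = 0 ⇒ h = (s−f)·(s + √(s² + DoF²)) / DoF = 1955 × (1990 + √(1990² + 205²)) / 205 = 1955 × (1990 + 2000.53) / 205 ≈ 38056 mm.
Then N = f²/(c·h) = 35² / (0.023 × 38056) = 1225 / 875.29 ≈ 1.40.

f/1.40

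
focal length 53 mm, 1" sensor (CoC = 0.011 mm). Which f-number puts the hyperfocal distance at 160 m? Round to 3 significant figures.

f/1.60

Rearrange H = f²/(N·c) + f for N: N = f² / ((H − f)·c).
N = 53² / ((160000 − 53) × 0.011) = 2809 / 1759 ≈ 1.60.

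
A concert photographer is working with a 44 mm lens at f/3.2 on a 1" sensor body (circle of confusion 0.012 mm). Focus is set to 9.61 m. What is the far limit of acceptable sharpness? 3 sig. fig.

11.9 m

Hyperfocal distance H = f²/(N·c) + f = 44²/(3.2 × 0.012) + 44 = 1936/0.0384 + 44 ≈ 50460.7 mm ≈ 50.46 m.
Far limit Df = s·(H − f)/(H − s) = 9610 × (50460.7 − 44) / (50460.7 − 9610) = 9610 × 50416.7 / 40850.7 ≈ 11860 mm ≈ 11.9 m.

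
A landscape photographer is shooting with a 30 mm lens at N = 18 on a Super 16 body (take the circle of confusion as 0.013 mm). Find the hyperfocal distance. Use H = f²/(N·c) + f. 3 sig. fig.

Hyperfocal distance H = f²/(N·c) + f = 30²/(18 × 0.013) + 30 = 900/0.234 + 30 ≈ 3876.2 mm ≈ 3.88 m.

3.88 m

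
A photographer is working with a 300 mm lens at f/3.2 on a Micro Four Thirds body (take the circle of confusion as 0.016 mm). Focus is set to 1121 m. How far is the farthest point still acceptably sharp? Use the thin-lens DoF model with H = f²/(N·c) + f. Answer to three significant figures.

3090 m

Hyperfocal distance H = f²/(N·c) + f = 300²/(3.2 × 0.016) + 300 = 90000/0.0512 + 300 ≈ 1758112.5 mm ≈ 1758 m.
Far limit Df = s·(H − f)/(H − s) = 1121000 × (1758112.5 − 300) / (1758112.5 − 1121000) = 1121000 × 1757812.5 / 637112.5 ≈ 3092873 mm ≈ 3090 m.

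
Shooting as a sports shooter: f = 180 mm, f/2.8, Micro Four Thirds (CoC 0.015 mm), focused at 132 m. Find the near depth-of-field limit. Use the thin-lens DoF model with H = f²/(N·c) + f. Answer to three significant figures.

Hyperfocal distance H = f²/(N·c) + f = 180²/(2.8 × 0.015) + 180 = 32400/0.042 + 180 ≈ 771608.6 mm ≈ 771.6 m.
Near limit Dn = s·(H − f)/(H + s − 2f) = 132000 × (771608.6 − 180) / (771608.6 + 132000 − 2 × 180) = 132000 × 771428.6 / 903248.6 ≈ 112736 mm ≈ 113 m.

113 m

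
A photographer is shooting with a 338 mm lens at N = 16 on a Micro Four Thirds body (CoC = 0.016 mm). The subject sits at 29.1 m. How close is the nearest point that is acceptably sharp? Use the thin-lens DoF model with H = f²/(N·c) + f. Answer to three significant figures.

27.3 m

Hyperfocal distance H = f²/(N·c) + f = 338²/(16 × 0.016) + 338 = 114244/0.256 + 338 ≈ 446603.6 mm ≈ 446.6 m.
Near limit Dn = s·(H − f)/(H + s − 2f) = 29100 × (446603.6 − 338) / (446603.6 + 29100 − 2 × 338) = 29100 × 446265.6 / 475027.6 ≈ 27338 mm ≈ 27.3 m.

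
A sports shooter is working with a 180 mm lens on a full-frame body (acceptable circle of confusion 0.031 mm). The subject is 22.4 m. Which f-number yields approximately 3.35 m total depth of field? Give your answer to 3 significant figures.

f/3.50

Write h = H − f = f²/(N·c). The thin-lens limits are Dn = s·h/(h + (s−f)) and Df = s·h/(h − (s−f)), so DoF = Df − Dn = 2·s·(s−f)·h / (h² − (s−f)²).
That is a quadratic in h: DoF·h² − 2·s·(s−f)·h − DoF·(s−f)² = 0 ⇒ h = (s−f)·(s + √(s² + DoF²)) / DoF = 22220 × (22400 + √(22400² + 3350²)) / 3350 = 22220 × (22400 + 22649.1) / 3350 ≈ 298803 mm.
Then N = f²/(c·h) = 180² / (0.031 × 298803) = 32400 / 9262.9 ≈ 3.50.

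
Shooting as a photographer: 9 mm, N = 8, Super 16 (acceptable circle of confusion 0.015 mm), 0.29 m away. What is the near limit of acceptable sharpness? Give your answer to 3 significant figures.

205 mm

Hyperfocal distance H = f²/(N·c) + f = 9²/(8 × 0.015) + 9 = 81/0.12 + 9 ≈ 684.0 mm ≈ 0.684 m.
Near limit Dn = s·(H − f)/(H + s − 2f) = 290 × (684.0 − 9) / (684.0 + 290 − 2 × 9) = 290 × 675.0 / 956.0 ≈ 204.76 mm.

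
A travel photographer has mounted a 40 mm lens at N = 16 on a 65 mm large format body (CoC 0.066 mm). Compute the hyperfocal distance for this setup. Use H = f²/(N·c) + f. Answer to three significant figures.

1.56 m

Hyperfocal distance H = f²/(N·c) + f = 40²/(16 × 0.066) + 40 = 1600/1.056 + 40 ≈ 1555.2 mm ≈ 1.56 m.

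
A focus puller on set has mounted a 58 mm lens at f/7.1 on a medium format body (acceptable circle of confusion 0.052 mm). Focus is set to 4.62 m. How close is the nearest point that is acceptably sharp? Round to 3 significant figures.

Hyperfocal distance H = f²/(N·c) + f = 58²/(7.1 × 0.052) + 58 = 3364/0.3692 + 58 ≈ 9169.6 mm ≈ 9.170 m.
Near limit Dn = s·(H − f)/(H + s − 2f) = 4620 × (9169.6 − 58) / (9169.6 + 4620 − 2 × 58) = 4620 × 9111.6 / 13673.6 ≈ 3078.6 mm ≈ 3.08 m.

3.08 m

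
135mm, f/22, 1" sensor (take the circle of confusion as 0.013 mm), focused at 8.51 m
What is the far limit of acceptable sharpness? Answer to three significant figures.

9.80 m

Hyperfocal distance H = f²/(N·c) + f = 135²/(22 × 0.013) + 135 = 18225/0.286 + 135 ≈ 63858.8 mm ≈ 63.86 m.
Far limit Df = s·(H − f)/(H − s) = 8510 × (63858.8 − 135) / (63858.8 − 8510) = 8510 × 63723.8 / 55348.8 ≈ 9797.7 mm ≈ 9.80 m.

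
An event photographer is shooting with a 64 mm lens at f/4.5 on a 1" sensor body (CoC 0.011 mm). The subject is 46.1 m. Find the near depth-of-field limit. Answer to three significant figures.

Hyperfocal distance H = f²/(N·c) + f = 64²/(4.5 × 0.011) + 64 = 4096/0.0495 + 64 ≈ 82811.5 mm ≈ 82.81 m.
Near limit Dn = s·(H − f)/(H + s − 2f) = 46100 × (82811.5 − 64) / (82811.5 + 46100 − 2 × 64) = 46100 × 82747.5 / 128783.5 ≈ 29621 mm ≈ 29.6 m.

29.6 m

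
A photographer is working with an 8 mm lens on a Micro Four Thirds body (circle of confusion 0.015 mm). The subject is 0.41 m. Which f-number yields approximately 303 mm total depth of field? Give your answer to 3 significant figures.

Write h = H − f = f²/(N·c). The thin-lens limits are Dn = s·h/(h + (s−f)) and Df = s·h/(h − (s−f)), so DoF = Df − Dn = 2·s·(s−f)·h / (h² − (s−f)²).
That is a quadratic in h: DoF·h² − 2·s·(s−f)·h − DoF·(s−f)² = 0 ⇒ h = (s−f)·(s + √(s² + DoF²)) / DoF = 402 × (410 + √(410² + 303²)) / 303 = 402 × (410 + 509.813) / 303 ≈ 1220.3 mm.
Then N = f²/(c·h) = 8² / (0.015 × 1220.3) = 64 / 18.305 ≈ 3.50.

f/3.50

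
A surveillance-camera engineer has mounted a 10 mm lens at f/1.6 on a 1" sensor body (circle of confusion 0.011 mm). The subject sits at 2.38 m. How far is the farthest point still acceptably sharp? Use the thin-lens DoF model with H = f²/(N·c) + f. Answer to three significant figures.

Hyperfocal distance H = f²/(N·c) + f = 10²/(1.6 × 0.011) + 10 = 100/0.0176 + 10 ≈ 5691.8 mm ≈ 5.692 m.
Far limit Df = s·(H − f)/(H − s) = 2380 × (5691.8 − 10) / (5691.8 − 2380) = 2380 × 5681.8 / 3311.8 ≈ 4083.2 mm ≈ 4.08 m.

4.08 m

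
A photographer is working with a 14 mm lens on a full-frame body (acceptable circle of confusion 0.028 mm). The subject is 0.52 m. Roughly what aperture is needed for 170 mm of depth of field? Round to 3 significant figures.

f/2.20

Write h = H − f = f²/(N·c). The thin-lens limits are Dn = s·h/(h + (s−f)) and Df = s·h/(h − (s−f)), so DoF = Df − Dn = 2·s·(s−f)·h / (h² − (s−f)²).
That is a quadratic in h: DoF·h² − 2·s·(s−f)·h − DoF·(s−f)² = 0 ⇒ h = (s−f)·(s + √(s² + DoF²)) / DoF = 506 × (520 + √(520² + 170²)) / 170 = 506 × (520 + 547.083) / 170 ≈ 3176.1 mm.
Then N = f²/(c·h) = 14² / (0.028 × 3176.1) = 196 / 88.932 ≈ 2.20.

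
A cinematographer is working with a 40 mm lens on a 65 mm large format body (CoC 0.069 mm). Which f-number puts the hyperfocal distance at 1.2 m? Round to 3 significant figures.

Rearrange H = f²/(N·c) + f for N: N = f² / ((H − f)·c).
N = 40² / ((1200 − 40) × 0.069) = 1600 / 80.04 ≈ 20.

f/20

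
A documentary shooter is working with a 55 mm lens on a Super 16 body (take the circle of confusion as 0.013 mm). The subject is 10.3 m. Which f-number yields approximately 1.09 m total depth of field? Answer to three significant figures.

f/1.20

Write h = H − f = f²/(N·c). The thin-lens limits are Dn = s·h/(h + (s−f)) and Df = s·h/(h − (s−f)), so DoF = Df − Dn = 2·s·(s−f)·h / (h² − (s−f)²).
That is a quadratic in h: DoF·h² − 2·s·(s−f)·h − DoF·(s−f)² = 0 ⇒ h = (s−f)·(s + √(s² + DoF²)) / DoF = 10245 × (10300 + √(10300² + 1090²)) / 1090 = 10245 × (10300 + 10357.5) / 1090 ≈ 194162 mm.
Then N = f²/(c·h) = 55² / (0.013 × 194162) = 3025 / 2524.1 ≈ 1.20.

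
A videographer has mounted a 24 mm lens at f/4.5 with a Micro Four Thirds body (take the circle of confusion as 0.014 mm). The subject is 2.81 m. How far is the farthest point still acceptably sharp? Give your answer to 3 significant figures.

4.04 m

Hyperfocal distance H = f²/(N·c) + f = 24²/(4.5 × 0.014) + 24 = 576/0.063 + 24 ≈ 9166.9 mm ≈ 9.167 m.
Far limit Df = s·(H − f)/(H − s) = 2810 × (9166.9 − 24) / (9166.9 − 2810) = 2810 × 9142.9 / 6356.9 ≈ 4041.5 mm ≈ 4.04 m.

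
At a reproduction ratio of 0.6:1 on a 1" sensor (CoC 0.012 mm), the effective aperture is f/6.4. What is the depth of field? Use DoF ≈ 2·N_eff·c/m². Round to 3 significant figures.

At magnification m, DoF ≈ 2·N_eff·c/m² = 2 × 6.4 × 0.012 / 0.6² = 0.1536 / 0.36 ≈ 0.427 mm.

0.427 mm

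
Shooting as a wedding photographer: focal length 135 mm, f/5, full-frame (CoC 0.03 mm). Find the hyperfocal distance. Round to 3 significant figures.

122 m

Hyperfocal distance H = f²/(N·c) + f = 135²/(5 × 0.03) + 135 = 18225/0.15 + 135 ≈ 121635.0 mm ≈ 122 m.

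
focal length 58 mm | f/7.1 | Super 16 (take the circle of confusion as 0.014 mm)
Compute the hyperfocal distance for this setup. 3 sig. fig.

Hyperfocal distance H = f²/(N·c) + f = 58²/(7.1 × 0.014) + 58 = 3364/0.0994 + 58 ≈ 33901.1 mm ≈ 33.9 m.

33.9 m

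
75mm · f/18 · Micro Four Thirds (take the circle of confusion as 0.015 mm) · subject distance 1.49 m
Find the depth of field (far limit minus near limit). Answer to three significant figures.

203 mm

Hyperfocal distance H = f²/(N·c) + f = 75²/(18 × 0.015) + 75 = 5625/0.27 + 75 ≈ 20908.3 mm ≈ 20.91 m.
Near limit Dn = s·(H − f)/(H + s − 2f) = 1490 × (20908.3 − 75) / (20908.3 + 1490 − 2 × 75) = 1490 × 20833.3 / 22248.3 ≈ 1395.24 mm.
Far limit Df = s·(H − f)/(H − s) = 1490 × (20908.3 − 75) / (20908.3 − 1490) = 1490 × 20833.3 / 19418.3 ≈ 1598.58 mm.
Depth of field = Df − Dn = 1598.58 − 1395.24 ≈ 203.34 mm.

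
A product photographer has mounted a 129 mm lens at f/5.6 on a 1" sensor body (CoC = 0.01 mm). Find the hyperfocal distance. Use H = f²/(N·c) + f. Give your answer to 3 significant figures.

297 m

Hyperfocal distance H = f²/(N·c) + f = 129²/(5.6 × 0.01) + 129 = 16641/0.056 + 129 ≈ 297289.7 mm ≈ 297 m.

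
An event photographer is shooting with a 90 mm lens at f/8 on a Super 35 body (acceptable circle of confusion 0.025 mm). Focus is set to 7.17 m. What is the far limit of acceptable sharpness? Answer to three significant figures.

8.69 m

Hyperfocal distance H = f²/(N·c) + f = 90²/(8 × 0.025) + 90 = 8100/0.2 + 90 ≈ 40590.0 mm ≈ 40.59 m.
Far limit Df = s·(H − f)/(H − s) = 7170 × (40590.0 − 90) / (40590.0 − 7170) = 7170 × 40500.0 / 33420.0 ≈ 8689.0 mm ≈ 8.69 m.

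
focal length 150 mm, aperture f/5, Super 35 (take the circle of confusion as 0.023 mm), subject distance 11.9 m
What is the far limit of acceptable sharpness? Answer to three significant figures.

12.7 m

Hyperfocal distance H = f²/(N·c) + f = 150²/(5 × 0.023) + 150 = 22500/0.115 + 150 ≈ 195802.2 mm ≈ 195.8 m.
Far limit Df = s·(H − f)/(H − s) = 11900 × (195802.2 − 150) / (195802.2 − 11900) = 11900 × 195652.2 / 183902.2 ≈ 12660 mm ≈ 12.7 m.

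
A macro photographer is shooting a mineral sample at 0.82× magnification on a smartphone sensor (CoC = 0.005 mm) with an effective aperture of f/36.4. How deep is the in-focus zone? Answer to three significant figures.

At magnification m, DoF ≈ 2·N_eff·c/m² = 2 × 36.4 × 0.005 / 0.82² = 0.364 / 0.6724 ≈ 0.541 mm.

0.541 mm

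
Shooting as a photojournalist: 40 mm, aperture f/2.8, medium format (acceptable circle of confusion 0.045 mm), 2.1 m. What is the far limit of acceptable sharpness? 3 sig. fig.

Hyperfocal distance H = f²/(N·c) + f = 40²/(2.8 × 0.045) + 40 = 1600/0.126 + 40 ≈ 12738.4 mm ≈ 12.74 m.
Far limit Df = s·(H − f)/(H − s) = 2100 × (12738.4 − 40) / (12738.4 − 2100) = 2100 × 12698.4 / 10638.4 ≈ 2506.6 mm ≈ 2.51 m.

2.51 m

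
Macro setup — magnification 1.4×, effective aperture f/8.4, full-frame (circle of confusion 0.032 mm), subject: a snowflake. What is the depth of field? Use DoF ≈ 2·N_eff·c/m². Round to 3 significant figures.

At magnification m, DoF ≈ 2·N_eff·c/m² = 2 × 8.4 × 0.032 / 1.4² = 0.5376 / 1.96 ≈ 0.274 mm.

0.274 mm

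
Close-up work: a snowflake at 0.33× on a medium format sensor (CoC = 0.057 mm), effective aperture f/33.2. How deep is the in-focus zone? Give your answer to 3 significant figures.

34.8 mm

At magnification m, DoF ≈ 2·N_eff·c/m² = 2 × 33.2 × 0.057 / 0.33² = 3.785 / 0.1089 ≈ 34.8 mm.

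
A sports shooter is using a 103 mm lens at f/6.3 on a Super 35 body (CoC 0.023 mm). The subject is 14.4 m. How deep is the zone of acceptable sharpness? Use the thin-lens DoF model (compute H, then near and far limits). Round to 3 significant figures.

Hyperfocal distance H = f²/(N·c) + f = 103²/(6.3 × 0.023) + 103 = 10609/0.1449 + 103 ≈ 73319.0 mm ≈ 73.32 m.
Near limit Dn = s·(H − f)/(H + s − 2f) = 14400 × (73319.0 − 103) / (73319.0 + 14400 − 2 × 103) = 14400 × 73216.0 / 87513.0 ≈ 12047.5 mm.
Far limit Df = s·(H − f)/(H − s) = 14400 × (73319.0 − 103) / (73319.0 − 14400) = 14400 × 73216.0 / 58919.0 ≈ 17894.2 mm.
Depth of field = Df − Dn = 17894.2 − 12047.5 ≈ 5846.7 mm ≈ 5.85 m.

5.85 m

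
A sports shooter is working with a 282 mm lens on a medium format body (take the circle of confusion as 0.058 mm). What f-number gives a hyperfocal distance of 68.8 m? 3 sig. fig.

Rearrange H = f²/(N·c) + f for N: N = f² / ((H − f)·c).
N = 282² / ((68800 − 282) × 0.058) = 79524 / 3974 ≈ 20.

f/20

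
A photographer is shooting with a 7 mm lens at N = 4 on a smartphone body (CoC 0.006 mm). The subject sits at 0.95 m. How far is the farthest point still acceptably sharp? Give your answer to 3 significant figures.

1.77 m

Hyperfocal distance H = f²/(N·c) + f = 7²/(4 × 0.006) + 7 = 49/0.024 + 7 ≈ 2048.7 mm ≈ 2.049 m.
Far limit Df = s·(H − f)/(H − s) = 950 × (2048.7 − 7) / (2048.7 − 950) = 950 × 2041.7 / 1098.7 ≈ 1765.4 mm ≈ 1.77 m.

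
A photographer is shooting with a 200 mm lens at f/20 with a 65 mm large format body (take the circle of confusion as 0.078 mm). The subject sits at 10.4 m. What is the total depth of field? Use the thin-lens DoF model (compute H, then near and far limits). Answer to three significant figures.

Hyperfocal distance H = f²/(N·c) + f = 200²/(20 × 0.078) + 200 = 40000/1.56 + 200 ≈ 25841.0 mm ≈ 25.84 m.
Near limit Dn = s·(H − f)/(H + s − 2f) = 10400 × (25841.0 − 200) / (25841.0 + 10400 − 2 × 200) = 10400 × 25641.0 / 35841.0 ≈ 7440.3 mm.
Far limit Df = s·(H − f)/(H − s) = 10400 × (25841.0 − 200) / (25841.0 − 10400) = 10400 × 25641.0 / 15441.0 ≈ 17270.0 mm.
Depth of field = Df − Dn = 17270.0 − 7440.3 ≈ 9829.7 mm ≈ 9.83 m.

9.83 m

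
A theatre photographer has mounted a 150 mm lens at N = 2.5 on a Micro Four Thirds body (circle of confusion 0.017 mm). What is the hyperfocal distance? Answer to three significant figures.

Hyperfocal distance H = f²/(N·c) + f = 150²/(2.5 × 0.017) + 150 = 22500/0.0425 + 150 ≈ 529561.8 mm ≈ 530 m.

530 m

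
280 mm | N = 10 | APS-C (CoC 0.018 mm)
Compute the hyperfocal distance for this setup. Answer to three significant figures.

436 m

Hyperfocal distance H = f²/(N·c) + f = 280²/(10 × 0.018) + 280 = 78400/0.18 + 280 ≈ 435835.6 mm ≈ 436 m.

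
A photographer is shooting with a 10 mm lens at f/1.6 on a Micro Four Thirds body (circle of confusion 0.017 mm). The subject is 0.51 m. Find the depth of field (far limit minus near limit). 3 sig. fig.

141 mm

Hyperfocal distance H = f²/(N·c) + f = 10²/(1.6 × 0.017) + 10 = 100/0.0272 + 10 ≈ 3686.5 mm ≈ 3.686 m.
Near limit Dn = s·(H − f)/(H + s − 2f) = 510 × (3686.5 − 10) / (3686.5 + 510 − 2 × 10) = 510 × 3676.5 / 4176.5 ≈ 448.94 mm.
Far limit Df = s·(H − f)/(H − s) = 510 × (3686.5 − 10) / (3686.5 − 510) = 510 × 3676.5 / 3176.5 ≈ 590.28 mm.
Depth of field = Df − Dn = 590.28 − 448.94 ≈ 141.34 mm.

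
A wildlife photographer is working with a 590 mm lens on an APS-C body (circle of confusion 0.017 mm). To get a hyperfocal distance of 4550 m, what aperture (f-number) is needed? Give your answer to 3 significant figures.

Rearrange H = f²/(N·c) + f for N: N = f² / ((H − f)·c).
N = 590² / ((4550000 − 590) × 0.017) = 348100 / 77340 ≈ 4.50.

f/4.50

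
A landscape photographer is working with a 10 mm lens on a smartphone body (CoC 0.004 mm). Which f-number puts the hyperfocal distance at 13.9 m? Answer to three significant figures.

Rearrange H = f²/(N·c) + f for N: N = f² / ((H − f)·c).
N = 10² / ((13900 − 10) × 0.004) = 100 / 55.56 ≈ 1.80.

f/1.80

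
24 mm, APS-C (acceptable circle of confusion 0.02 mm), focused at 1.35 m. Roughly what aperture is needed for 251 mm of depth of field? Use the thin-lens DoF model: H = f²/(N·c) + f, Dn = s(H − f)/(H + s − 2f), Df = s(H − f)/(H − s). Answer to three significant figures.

f/2.00

Write h = H − f = f²/(N·c). The thin-lens limits are Dn = s·h/(h + (s−f)) and Df = s·h/(h − (s−f)), so DoF = Df − Dn = 2·s·(s−f)·h / (h² − (s−f)²).
That is a quadratic in h: DoF·h² − 2·s·(s−f)·h − DoF·(s−f)² = 0 ⇒ h = (s−f)·(s + √(s² + DoF²)) / DoF = 1326 × (1350 + √(1350² + 251²)) / 251 = 1326 × (1350 + 1373.14) / 251 ≈ 14386 mm.
Then N = f²/(c·h) = 24² / (0.02 × 14386) = 576 / 287.72 ≈ 2.00.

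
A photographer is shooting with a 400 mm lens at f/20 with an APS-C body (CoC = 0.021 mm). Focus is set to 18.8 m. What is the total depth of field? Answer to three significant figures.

1.82 m

Hyperfocal distance H = f²/(N·c) + f = 400²/(20 × 0.021) + 400 = 160000/0.42 + 400 ≈ 381352.4 mm ≈ 381.4 m.
Near limit Dn = s·(H − f)/(H + s − 2f) = 18800 × (381352.4 − 400) / (381352.4 + 18800 − 2 × 400) = 18800 × 380952.4 / 399352.4 ≈ 17933.8 mm.
Far limit Df = s·(H − f)/(H − s) = 18800 × (381352.4 − 400) / (381352.4 − 18800) = 18800 × 380952.4 / 362552.4 ≈ 19754.1 mm.
Depth of field = Df − Dn = 19754.1 − 17933.8 ≈ 1820.3 mm ≈ 1.82 m.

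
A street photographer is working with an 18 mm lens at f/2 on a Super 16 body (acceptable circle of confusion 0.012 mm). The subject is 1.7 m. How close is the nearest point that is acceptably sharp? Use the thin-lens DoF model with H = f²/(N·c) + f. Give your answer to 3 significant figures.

Hyperfocal distance H = f²/(N·c) + f = 18²/(2 × 0.012) + 18 = 324/0.024 + 18 ≈ 13518.0 mm ≈ 13.52 m.
Near limit Dn = s·(H − f)/(H + s − 2f) = 1700 × (13518.0 − 18) / (13518.0 + 1700 − 2 × 18) = 1700 × 13500.0 / 15182.0 ≈ 1511.7 mm ≈ 1.51 m.

1.51 m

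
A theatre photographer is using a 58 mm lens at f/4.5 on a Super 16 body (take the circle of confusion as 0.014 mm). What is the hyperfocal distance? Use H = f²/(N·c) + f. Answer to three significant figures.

53.5 m

Hyperfocal distance H = f²/(N·c) + f = 58²/(4.5 × 0.014) + 58 = 3364/0.063 + 58 ≈ 53454.8 mm ≈ 53.5 m.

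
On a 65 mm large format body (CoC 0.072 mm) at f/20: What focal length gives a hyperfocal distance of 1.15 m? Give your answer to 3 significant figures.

40.0 mm

From H = f²/(N·c) + f, with f ≪ H: f ≈ √(H·N·c) = √(1150 × 20 × 0.072) = √1656.0 ≈ 40.69 mm.
Exact: f² + N·c·f − N·c·H = 0 ⇒ f = (−N·c + √((N·c)² + 4·N·c·H))/2 = (−1.44 + √6626.1)/2 ≈ 39.980 mm ≈ 40.0 mm.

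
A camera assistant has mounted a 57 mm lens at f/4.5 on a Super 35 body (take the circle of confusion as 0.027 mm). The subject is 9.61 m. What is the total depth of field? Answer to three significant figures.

Hyperfocal distance H = f²/(N·c) + f = 57²/(4.5 × 0.027) + 57 = 3249/0.1215 + 57 ≈ 26797.7 mm ≈ 26.80 m.
Near limit Dn = s·(H − f)/(H + s − 2f) = 9610 × (26797.7 − 57) / (26797.7 + 9610 − 2 × 57) = 9610 × 26740.7 / 36293.7 ≈ 7080.5 mm.
Far limit Df = s·(H − f)/(H − s) = 9610 × (26797.7 − 57) / (26797.7 − 9610) = 9610 × 26740.7 / 17187.7 ≈ 14951.3 mm.
Depth of field = Df − Dn = 14951.3 − 7080.5 ≈ 7870.8 mm ≈ 7.87 m.

7.87 m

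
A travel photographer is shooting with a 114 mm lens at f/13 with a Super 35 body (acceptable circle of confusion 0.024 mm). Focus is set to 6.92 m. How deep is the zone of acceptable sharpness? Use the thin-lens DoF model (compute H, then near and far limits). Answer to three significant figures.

2.32 m

Hyperfocal distance H = f²/(N·c) + f = 114²/(13 × 0.024) + 114 = 12996/0.312 + 114 ≈ 41767.8 mm ≈ 41.77 m.
Near limit Dn = s·(H − f)/(H + s − 2f) = 6920 × (41767.8 − 114) / (41767.8 + 6920 − 2 × 114) = 6920 × 41653.8 / 48459.8 ≈ 5948.1 mm.
Far limit Df = s·(H − f)/(H − s) = 6920 × (41767.8 − 114) / (41767.8 − 6920) = 6920 × 41653.8 / 34847.8 ≈ 8271.5 mm.
Depth of field = Df − Dn = 8271.5 − 5948.1 ≈ 2323.4 mm ≈ 2.32 m.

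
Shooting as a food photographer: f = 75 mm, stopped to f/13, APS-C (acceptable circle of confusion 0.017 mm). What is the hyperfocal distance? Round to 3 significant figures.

25.5 m

Hyperfocal distance H = f²/(N·c) + f = 75²/(13 × 0.017) + 75 = 5625/0.221 + 75 ≈ 25527.5 mm ≈ 25.5 m.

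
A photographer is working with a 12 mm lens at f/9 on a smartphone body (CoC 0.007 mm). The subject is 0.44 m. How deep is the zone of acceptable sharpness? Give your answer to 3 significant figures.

171 mm

Hyperfocal distance H = f²/(N·c) + f = 12²/(9 × 0.007) + 12 = 144/0.063 + 12 ≈ 2297.7 mm ≈ 2.298 m.
Near limit Dn = s·(H − f)/(H + s − 2f) = 440 × (2297.7 − 12) / (2297.7 + 440 − 2 × 12) = 440 × 2285.7 / 2713.7 ≈ 370.60 mm.
Far limit Df = s·(H − f)/(H − s) = 440 × (2297.7 − 12) / (2297.7 − 440) = 440 × 2285.7 / 1857.7 ≈ 541.37 mm.
Depth of field = Df − Dn = 541.37 − 370.60 ≈ 170.77 mm.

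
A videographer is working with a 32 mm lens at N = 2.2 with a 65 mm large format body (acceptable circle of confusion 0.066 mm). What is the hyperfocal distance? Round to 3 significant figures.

7.08 m

Hyperfocal distance H = f²/(N·c) + f = 32²/(2.2 × 0.066) + 32 = 1024/0.1452 + 32 ≈ 7084.3 mm ≈ 7.08 m.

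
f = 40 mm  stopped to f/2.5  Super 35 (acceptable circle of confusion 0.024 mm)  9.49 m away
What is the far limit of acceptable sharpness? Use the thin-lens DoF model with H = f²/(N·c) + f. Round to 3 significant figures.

Hyperfocal distance H = f²/(N·c) + f = 40²/(2.5 × 0.024) + 40 = 1600/0.06 + 40 ≈ 26706.7 mm ≈ 26.71 m.
Far limit Df = s·(H − f)/(H − s) = 9490 × (26706.7 − 40) / (26706.7 − 9490) = 9490 × 26666.7 / 17216.7 ≈ 14699 mm ≈ 14.7 m.

14.7 m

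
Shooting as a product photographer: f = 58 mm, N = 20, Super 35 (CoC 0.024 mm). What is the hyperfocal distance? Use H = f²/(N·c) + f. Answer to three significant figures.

7.07 m

Hyperfocal distance H = f²/(N·c) + f = 58²/(20 × 0.024) + 58 = 3364/0.48 + 58 ≈ 7066.3 mm ≈ 7.07 m.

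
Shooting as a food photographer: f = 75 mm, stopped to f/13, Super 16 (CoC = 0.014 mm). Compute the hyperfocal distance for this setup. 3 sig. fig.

31.0 m

Hyperfocal distance H = f²/(N·c) + f = 75²/(13 × 0.014) + 75 = 5625/0.182 + 75 ≈ 30981.6 mm ≈ 31.0 m.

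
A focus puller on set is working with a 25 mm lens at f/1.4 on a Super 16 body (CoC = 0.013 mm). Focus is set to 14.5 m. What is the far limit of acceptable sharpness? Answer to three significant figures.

25.1 m

Hyperfocal distance H = f²/(N·c) + f = 25²/(1.4 × 0.013) + 25 = 625/0.0182 + 25 ≈ 34365.7 mm ≈ 34.37 m.
Far limit Df = s·(H − f)/(H − s) = 14500 × (34365.7 − 25) / (34365.7 − 14500) = 14500 × 34340.7 / 19865.7 ≈ 25065 mm ≈ 25.1 m.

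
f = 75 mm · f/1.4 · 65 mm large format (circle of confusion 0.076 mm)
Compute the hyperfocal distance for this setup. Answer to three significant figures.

52.9 m

Hyperfocal distance H = f²/(N·c) + f = 75²/(1.4 × 0.076) + 75 = 5625/0.1064 + 75 ≈ 52941.5 mm ≈ 52.9 m.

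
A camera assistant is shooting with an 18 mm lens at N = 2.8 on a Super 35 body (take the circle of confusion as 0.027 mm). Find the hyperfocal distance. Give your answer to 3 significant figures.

4.30 m

Hyperfocal distance H = f²/(N·c) + f = 18²/(2.8 × 0.027) + 18 = 324/0.0756 + 18 ≈ 4303.7 mm ≈ 4.30 m.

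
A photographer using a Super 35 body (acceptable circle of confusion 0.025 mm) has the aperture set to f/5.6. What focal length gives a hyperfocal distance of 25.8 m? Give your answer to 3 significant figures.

From H = f²/(N·c) + f, with f ≪ H: f ≈ √(H·N·c) = √(25800 × 5.6 × 0.025) = √3612.0 ≈ 60.10 mm.
Exact: f² + N·c·f − N·c·H = 0 ⇒ f = (−N·c + √((N·c)² + 4·N·c·H))/2 = (−0.14 + √14448)/2 ≈ 60.030 mm ≈ 60.0 mm.

60.0 mm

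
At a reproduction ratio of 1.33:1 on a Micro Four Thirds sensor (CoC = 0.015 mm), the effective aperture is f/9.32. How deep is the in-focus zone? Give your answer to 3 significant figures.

0.158 mm

At magnification m, DoF ≈ 2·N_eff·c/m² = 2 × 9.32 × 0.015 / 1.33² = 0.2796 / 1.769 ≈ 0.158 mm.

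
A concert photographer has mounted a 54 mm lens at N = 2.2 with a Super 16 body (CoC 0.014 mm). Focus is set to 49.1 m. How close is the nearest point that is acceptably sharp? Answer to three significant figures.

Hyperfocal distance H = f²/(N·c) + f = 54²/(2.2 × 0.014) + 54 = 2916/0.0308 + 54 ≈ 94729.3 mm ≈ 94.73 m.
Near limit Dn = s·(H − f)/(H + s − 2f) = 49100 × (94729.3 − 54) / (94729.3 + 49100 − 2 × 54) = 49100 × 94675.3 / 143721.3 ≈ 32344 mm ≈ 32.3 m.

32.3 m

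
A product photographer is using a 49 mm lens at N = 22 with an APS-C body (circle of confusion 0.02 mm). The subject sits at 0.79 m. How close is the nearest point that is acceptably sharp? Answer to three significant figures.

Hyperfocal distance H = f²/(N·c) + f = 49²/(22 × 0.02) + 49 = 2401/0.44 + 49 ≈ 5505.8 mm ≈ 5.506 m.
Near limit Dn = s·(H − f)/(H + s − 2f) = 790 × (5505.8 − 49) / (5505.8 + 790 − 2 × 49) = 790 × 5456.8 / 6197.8 ≈ 695.55 mm ≈ 0.696 m.

0.696 m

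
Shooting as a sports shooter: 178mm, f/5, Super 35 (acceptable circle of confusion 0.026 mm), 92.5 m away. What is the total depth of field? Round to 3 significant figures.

Hyperfocal distance H = f²/(N·c) + f = 178²/(5 × 0.026) + 178 = 31684/0.13 + 178 ≈ 243901.1 mm ≈ 243.9 m.
Near limit Dn = s·(H − f)/(H + s − 2f) = 92500 × (243901.1 − 178) / (243901.1 + 92500 − 2 × 178) = 92500 × 243723.1 / 336045.1 ≈ 67087 mm.
Far limit Df = s·(H − f)/(H − s) = 92500 × (243901.1 − 178) / (243901.1 − 92500) = 92500 × 243723.1 / 151401.1 ≈ 148905 mm.
Depth of field = Df − Dn = 148905 − 67087 ≈ 81818 mm ≈ 81.8 m.

81.8 m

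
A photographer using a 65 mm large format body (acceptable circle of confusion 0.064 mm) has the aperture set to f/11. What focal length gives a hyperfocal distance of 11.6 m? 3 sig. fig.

From H = f²/(N·c) + f, with f ≪ H: f ≈ √(H·N·c) = √(11600 × 11 × 0.064) = √8166.4 ≈ 90.37 mm.
Exact: f² + N·c·f − N·c·H = 0 ⇒ f = (−N·c + √((N·c)² + 4·N·c·H))/2 = (−0.704 + √32666)/2 ≈ 90.017 mm ≈ 90.0 mm.

90.0 mm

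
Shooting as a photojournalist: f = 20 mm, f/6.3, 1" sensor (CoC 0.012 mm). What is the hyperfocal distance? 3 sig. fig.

5.31 m

Hyperfocal distance H = f²/(N·c) + f = 20²/(6.3 × 0.012) + 20 = 400/0.0756 + 20 ≈ 5311.0 mm ≈ 5.31 m.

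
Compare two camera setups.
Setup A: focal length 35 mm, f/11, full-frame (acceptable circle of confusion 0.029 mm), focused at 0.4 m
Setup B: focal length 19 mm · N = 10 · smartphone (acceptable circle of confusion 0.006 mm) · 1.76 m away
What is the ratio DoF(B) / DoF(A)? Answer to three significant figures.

14.5

Setup A: H = 35²/(11×0.029) + 35 ≈ 3875.1 mm; DoF = Df − Dn = 442.013 − 365.280 ≈ 76.733 mm.
Setup B: H = 19²/(10×0.006) + 19 ≈ 6035.7 mm; DoF = Df − Dn = 2476.7 − 1365.0 ≈ 1111.7 mm.
Ratio = 1111.7 / 76.733 ≈ 14.5.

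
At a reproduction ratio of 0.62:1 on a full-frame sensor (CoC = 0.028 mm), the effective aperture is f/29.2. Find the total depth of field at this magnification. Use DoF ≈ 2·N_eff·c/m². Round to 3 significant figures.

4.25 mm

At magnification m, DoF ≈ 2·N_eff·c/m² = 2 × 29.2 × 0.028 / 0.62² = 1.635 / 0.3844 ≈ 4.25 mm.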